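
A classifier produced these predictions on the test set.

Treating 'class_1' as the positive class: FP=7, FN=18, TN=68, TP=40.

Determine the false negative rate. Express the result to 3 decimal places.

0.310

FNR = FN/(FN+TP) = 18/(18+40) = 0.310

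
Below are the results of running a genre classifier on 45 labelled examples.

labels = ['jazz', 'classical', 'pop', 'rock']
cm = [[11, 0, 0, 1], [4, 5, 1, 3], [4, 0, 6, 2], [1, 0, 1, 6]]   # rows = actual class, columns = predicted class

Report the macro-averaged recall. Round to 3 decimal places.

0.638

Per-class recall (TP/(TP+FN)):
  jazz: TP=11, FN=0+0+1=1 → 11/12 = 0.9167
  classical: TP=5, FN=4+1+3=8 → 5/13 = 0.3846
  pop: TP=6, FN=4+0+2=6 → 6/12 = 0.5000
  rock: TP=6, FN=1+0+1=2 → 6/8 = 0.7500
Macro-recall = mean = (0.9167 + 0.3846 + 0.5000 + 0.7500) / 4 = 0.638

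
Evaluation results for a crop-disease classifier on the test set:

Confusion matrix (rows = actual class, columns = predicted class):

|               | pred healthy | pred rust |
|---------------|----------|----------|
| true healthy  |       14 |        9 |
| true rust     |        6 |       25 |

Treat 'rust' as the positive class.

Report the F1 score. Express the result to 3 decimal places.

Precision = TP/(TP+FP) = 25/34 = 0.7353
Recall = TP/(TP+FN) = 25/31 = 0.8065
F1 = 2·TP/(2·TP+FP+FN) = 50/65 = 0.769

0.769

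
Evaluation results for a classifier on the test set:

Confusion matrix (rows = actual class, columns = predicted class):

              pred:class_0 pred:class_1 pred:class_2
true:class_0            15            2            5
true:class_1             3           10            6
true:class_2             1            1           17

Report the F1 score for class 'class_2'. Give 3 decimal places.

F1 score = 2·TP/(2·TP+FP+FN).
class_2: TP=17, FP=5+6=11, FN=1+1=2 → 34/47 = 0.7234

0.723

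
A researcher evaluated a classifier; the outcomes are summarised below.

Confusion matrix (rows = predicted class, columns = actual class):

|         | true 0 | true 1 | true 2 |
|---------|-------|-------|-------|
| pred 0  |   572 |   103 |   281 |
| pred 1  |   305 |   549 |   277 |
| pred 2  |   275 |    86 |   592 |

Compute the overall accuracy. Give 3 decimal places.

Accuracy = trace / total = (572+549+592=1713) / 3040 = 1713/3040 = 0.563

0.563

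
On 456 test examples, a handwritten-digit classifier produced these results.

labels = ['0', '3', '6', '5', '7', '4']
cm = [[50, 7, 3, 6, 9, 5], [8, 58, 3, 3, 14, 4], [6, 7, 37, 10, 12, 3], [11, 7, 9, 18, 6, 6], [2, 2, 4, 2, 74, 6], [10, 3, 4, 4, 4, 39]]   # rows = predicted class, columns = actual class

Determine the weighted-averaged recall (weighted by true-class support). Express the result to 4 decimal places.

Per-class recall (TP/(TP+FN)):
  0: TP=50, FN=8+6+11+2+10=37 → 50/87 = 0.57471
  3: TP=58, FN=7+7+7+2+3=26 → 58/84 = 0.69048
  6: TP=37, FN=3+3+9+4+4=23 → 37/60 = 0.61667
  5: TP=18, FN=6+3+10+2+4=25 → 18/43 = 0.41860
  7: TP=74, FN=9+14+12+6+4=45 → 74/119 = 0.62185
  4: TP=39, FN=5+4+3+6+6=24 → 39/63 = 0.61905
Weighted-recall = Σ (supportᵢ/N)·recallᵢ with N=456: (87/456)·0.57471 + (84/456)·0.69048 + (60/456)·0.61667 + (43/456)·0.41860 + (119/456)·0.62185 + (63/456)·0.61905 = 0.6053

0.6053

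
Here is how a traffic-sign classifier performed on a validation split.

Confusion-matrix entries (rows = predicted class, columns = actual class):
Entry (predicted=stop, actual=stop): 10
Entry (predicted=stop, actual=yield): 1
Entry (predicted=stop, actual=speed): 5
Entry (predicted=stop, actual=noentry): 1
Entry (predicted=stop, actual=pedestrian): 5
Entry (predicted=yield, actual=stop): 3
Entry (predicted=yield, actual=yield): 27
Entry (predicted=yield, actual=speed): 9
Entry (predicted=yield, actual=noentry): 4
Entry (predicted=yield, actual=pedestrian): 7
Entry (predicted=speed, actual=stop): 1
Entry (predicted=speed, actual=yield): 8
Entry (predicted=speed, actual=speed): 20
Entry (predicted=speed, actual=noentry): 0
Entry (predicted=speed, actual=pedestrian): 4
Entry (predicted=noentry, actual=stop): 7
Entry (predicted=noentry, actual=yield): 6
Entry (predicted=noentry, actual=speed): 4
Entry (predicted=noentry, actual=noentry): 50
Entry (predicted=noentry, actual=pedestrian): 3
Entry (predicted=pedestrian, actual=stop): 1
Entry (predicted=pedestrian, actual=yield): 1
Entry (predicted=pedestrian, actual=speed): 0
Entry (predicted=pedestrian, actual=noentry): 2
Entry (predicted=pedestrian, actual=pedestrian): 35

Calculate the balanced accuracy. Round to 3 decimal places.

0.627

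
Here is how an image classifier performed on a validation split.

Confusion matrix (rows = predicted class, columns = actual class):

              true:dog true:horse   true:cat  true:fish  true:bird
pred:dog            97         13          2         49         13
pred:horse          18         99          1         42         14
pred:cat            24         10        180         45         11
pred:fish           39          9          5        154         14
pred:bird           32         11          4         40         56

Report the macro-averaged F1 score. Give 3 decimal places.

0.583

Per-class F1 score (2·TP/(2·TP+FP+FN)):
  dog: TP=97, FP=13+2+49+13=77, FN=18+24+39+32=113 → 194/384 = 0.5052
  horse: TP=99, FP=18+1+42+14=75, FN=13+10+9+11=43 → 198/316 = 0.6266
  cat: TP=180, FP=24+10+45+11=90, FN=2+1+5+4=12 → 360/462 = 0.7792
  fish: TP=154, FP=39+9+5+14=67, FN=49+42+45+40=176 → 308/551 = 0.5590
  bird: TP=56, FP=32+11+4+40=87, FN=13+14+11+14=52 → 112/251 = 0.4462
Macro-F1 score = mean = (0.5052 + 0.6266 + 0.7792 + 0.5590 + 0.4462) / 5 = 0.583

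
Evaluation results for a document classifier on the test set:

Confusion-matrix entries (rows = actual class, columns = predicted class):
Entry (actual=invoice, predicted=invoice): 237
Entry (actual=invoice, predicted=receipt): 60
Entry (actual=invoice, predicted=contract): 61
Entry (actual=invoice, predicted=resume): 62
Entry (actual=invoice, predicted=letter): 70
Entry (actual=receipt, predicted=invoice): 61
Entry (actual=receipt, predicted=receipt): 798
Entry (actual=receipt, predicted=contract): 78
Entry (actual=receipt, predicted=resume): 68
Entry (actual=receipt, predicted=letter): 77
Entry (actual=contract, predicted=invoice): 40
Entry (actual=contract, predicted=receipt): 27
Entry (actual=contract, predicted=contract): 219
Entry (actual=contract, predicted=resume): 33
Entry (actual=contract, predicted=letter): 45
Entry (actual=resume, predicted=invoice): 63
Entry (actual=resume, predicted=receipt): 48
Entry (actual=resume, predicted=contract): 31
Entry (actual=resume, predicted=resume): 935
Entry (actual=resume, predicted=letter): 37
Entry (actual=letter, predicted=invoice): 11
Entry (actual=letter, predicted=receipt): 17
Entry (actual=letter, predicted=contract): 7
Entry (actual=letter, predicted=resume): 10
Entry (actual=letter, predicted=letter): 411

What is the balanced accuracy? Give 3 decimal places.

Balanced accuracy = mean of per-class recall.
  invoice: recall = 237/490 = 0.4837
  receipt: recall = 798/1082 = 0.7375
  contract: recall = 219/364 = 0.6016
  resume: recall = 935/1114 = 0.8393
  letter: recall = 411/456 = 0.9013
Mean = (0.4837 + 0.7375 + 0.6016 + 0.8393 + 0.9013) / 5 = 0.713

0.713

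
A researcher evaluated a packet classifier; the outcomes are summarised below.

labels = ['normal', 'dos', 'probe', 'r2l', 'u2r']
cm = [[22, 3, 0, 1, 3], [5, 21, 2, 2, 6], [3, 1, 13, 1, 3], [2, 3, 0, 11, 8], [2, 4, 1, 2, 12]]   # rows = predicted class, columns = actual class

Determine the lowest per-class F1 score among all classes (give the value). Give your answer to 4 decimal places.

0.4528

Per-class F1 score (2·TP/(2·TP+FP+FN)):
  normal: TP=22, FP=3+0+1+3=7, FN=5+3+2+2=12 → 44/63 = 0.69841
  dos: TP=21, FP=5+2+2+6=15, FN=3+1+3+4=11 → 42/68 = 0.61765
  probe: TP=13, FP=3+1+1+3=8, FN=0+2+0+1=3 → 26/37 = 0.70270
  r2l: TP=11, FP=2+3+0+8=13, FN=1+2+1+2=6 → 22/41 = 0.53659
  u2r: TP=12, FP=2+4+1+2=9, FN=3+6+3+8=20 → 24/53 = 0.45283
Lowest is class 'u2r' with F1 score = 0.4528.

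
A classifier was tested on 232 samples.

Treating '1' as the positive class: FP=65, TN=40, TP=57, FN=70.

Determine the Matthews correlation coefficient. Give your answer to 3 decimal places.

-0.170

MCC = (TP·TN − FP·FN) / √((TP+FP)(TP+FN)(TN+FP)(TN+FN))
Numerator = 57·40 − 65·70 = -2270
Denominator = √(122·127·105·110) = √178955700 = 13377.4325
MCC = -2270 / 13377.4325 = -0.170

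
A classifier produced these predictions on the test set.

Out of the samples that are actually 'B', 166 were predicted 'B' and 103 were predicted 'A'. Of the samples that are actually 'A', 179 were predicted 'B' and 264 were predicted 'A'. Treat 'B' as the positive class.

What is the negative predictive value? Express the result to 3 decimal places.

0.719

NPV = TN/(TN+FN) = 264/(264+103) = 0.719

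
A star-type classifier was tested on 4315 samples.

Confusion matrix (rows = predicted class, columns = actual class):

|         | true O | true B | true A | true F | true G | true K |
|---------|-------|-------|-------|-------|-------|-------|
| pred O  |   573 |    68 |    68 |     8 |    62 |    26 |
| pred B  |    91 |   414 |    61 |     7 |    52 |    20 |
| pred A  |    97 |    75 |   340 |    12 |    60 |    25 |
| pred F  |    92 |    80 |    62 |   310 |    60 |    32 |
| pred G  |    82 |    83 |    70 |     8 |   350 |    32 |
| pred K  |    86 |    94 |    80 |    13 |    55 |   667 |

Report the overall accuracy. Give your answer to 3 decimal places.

Accuracy = trace / total = (573+414+340+310+350+667=2654) / 4315 = 2654/4315 = 0.615

0.615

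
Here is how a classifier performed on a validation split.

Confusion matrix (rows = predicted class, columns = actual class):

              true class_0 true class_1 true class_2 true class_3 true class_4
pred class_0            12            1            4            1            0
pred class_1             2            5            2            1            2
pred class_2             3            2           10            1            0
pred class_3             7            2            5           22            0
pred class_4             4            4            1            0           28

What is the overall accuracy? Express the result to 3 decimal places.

Accuracy = trace / total = (12+5+10+22+28=77) / 119 = 77/119 = 0.647

0.647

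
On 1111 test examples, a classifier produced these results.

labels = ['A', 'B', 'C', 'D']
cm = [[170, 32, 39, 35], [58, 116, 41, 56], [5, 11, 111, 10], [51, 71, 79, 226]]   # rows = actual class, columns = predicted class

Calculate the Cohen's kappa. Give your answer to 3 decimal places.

0.409

Observed agreement pₒ = trace/N = 623/1111 = 0.5608
Expected agreement pₑ = Σ (rowᵢ·colᵢ)/N² = (276·284 + 271·230 + 137·270 + 427·327)/1111² = 0.2571
κ = (pₒ − pₑ)/(1 − pₑ) = (0.5608 − 0.2571)/(1 − 0.2571) = 0.409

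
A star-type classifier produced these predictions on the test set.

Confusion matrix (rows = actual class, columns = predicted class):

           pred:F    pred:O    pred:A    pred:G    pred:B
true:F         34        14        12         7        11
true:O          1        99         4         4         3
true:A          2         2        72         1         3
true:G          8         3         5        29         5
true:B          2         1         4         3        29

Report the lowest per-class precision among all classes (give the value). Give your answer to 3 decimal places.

0.569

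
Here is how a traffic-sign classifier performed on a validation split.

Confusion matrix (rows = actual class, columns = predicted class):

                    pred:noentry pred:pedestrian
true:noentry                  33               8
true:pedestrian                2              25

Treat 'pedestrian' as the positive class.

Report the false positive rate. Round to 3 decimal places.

0.195

FPR = FP/(FP+TN) = 8/(8+33) = 0.195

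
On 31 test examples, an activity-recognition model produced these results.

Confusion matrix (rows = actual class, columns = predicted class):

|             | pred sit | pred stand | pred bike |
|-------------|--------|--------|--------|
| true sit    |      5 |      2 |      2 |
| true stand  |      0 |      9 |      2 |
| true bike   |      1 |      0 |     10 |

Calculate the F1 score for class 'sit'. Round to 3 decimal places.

0.667

F1 score = 2·TP/(2·TP+FP+FN).
sit: TP=5, FP=0+1=1, FN=2+2=4 → 10/15 = 0.6667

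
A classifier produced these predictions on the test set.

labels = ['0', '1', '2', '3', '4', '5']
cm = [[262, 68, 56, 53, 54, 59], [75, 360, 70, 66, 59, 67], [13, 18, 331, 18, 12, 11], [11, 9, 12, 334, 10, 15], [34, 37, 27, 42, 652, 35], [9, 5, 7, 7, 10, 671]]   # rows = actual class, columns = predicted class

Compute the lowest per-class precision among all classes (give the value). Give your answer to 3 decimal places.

Per-class precision (TP/(TP+FP)):
  0: TP=262, FP=75+13+11+34+9=142 → 262/404 = 0.6485
  1: TP=360, FP=68+18+9+37+5=137 → 360/497 = 0.7243
  2: TP=331, FP=56+70+12+27+7=172 → 331/503 = 0.6581
  3: TP=334, FP=53+66+18+42+7=186 → 334/520 = 0.6423
  4: TP=652, FP=54+59+12+10+10=145 → 652/797 = 0.8181
  5: TP=671, FP=59+67+11+15+35=187 → 671/858 = 0.7821
Lowest is class '3' with precision = 0.642.

0.642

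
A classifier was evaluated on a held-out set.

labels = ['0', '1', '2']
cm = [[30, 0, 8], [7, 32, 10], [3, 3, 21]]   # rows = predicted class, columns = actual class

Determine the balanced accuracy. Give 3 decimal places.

0.734

Balanced accuracy = mean of per-class recall.
  0: recall = 30/40 = 0.7500
  1: recall = 32/35 = 0.9143
  2: recall = 21/39 = 0.5385
Mean = (0.7500 + 0.9143 + 0.5385) / 3 = 0.734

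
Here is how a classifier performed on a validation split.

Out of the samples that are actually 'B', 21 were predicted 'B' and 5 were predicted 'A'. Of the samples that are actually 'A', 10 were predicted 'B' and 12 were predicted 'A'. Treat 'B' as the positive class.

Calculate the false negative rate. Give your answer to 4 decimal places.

FNR = FN/(FN+TP) = 5/(5+21) = 0.1923

0.1923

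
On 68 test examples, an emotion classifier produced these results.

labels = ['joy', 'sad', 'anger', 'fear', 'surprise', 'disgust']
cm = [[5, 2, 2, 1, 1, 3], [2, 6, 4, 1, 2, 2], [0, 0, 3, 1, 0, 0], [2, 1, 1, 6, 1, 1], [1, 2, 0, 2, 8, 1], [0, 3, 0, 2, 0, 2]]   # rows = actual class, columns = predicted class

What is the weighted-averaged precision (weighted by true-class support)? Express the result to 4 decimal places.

0.4693

Per-class precision (TP/(TP+FP)):
  joy: TP=5, FP=2+0+2+1+0=5 → 5/10 = 0.50000
  sad: TP=6, FP=2+0+1+2+3=8 → 6/14 = 0.42857
  anger: TP=3, FP=2+4+1+0+0=7 → 3/10 = 0.30000
  fear: TP=6, FP=1+1+1+2+2=7 → 6/13 = 0.46154
  surprise: TP=8, FP=1+2+0+1+0=4 → 8/12 = 0.66667
  disgust: TP=2, FP=3+2+0+1+1=7 → 2/9 = 0.22222
Weighted-precision = Σ (supportᵢ/N)·precisionᵢ with N=68: (14/68)·0.50000 + (17/68)·0.42857 + (4/68)·0.30000 + (12/68)·0.46154 + (14/68)·0.66667 + (7/68)·0.22222 = 0.4693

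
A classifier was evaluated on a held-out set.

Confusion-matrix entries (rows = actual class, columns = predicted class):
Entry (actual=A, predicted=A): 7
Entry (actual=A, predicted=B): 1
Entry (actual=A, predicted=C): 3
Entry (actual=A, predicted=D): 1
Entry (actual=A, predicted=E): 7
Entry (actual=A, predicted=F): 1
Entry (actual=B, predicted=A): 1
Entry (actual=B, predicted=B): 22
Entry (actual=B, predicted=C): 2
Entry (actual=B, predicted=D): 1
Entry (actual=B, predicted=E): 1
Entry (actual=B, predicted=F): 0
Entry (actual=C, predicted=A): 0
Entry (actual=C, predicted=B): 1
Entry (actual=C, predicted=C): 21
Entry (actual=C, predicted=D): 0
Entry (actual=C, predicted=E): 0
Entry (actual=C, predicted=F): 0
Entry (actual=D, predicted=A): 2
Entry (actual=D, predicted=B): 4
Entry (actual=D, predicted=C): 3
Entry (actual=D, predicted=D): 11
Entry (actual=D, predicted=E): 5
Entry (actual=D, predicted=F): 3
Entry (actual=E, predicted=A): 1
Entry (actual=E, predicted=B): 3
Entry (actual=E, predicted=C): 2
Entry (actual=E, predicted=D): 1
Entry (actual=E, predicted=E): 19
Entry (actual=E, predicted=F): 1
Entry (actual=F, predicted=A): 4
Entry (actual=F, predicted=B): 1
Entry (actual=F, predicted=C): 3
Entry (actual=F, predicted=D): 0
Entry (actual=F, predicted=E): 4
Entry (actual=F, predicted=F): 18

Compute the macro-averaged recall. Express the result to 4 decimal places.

0.6360

Per-class recall (TP/(TP+FN)):
  A: TP=7, FN=1+3+1+7+1=13 → 7/20 = 0.35000
  B: TP=22, FN=1+2+1+1+0=5 → 22/27 = 0.81481
  C: TP=21, FN=0+1+0+0+0=1 → 21/22 = 0.95455
  D: TP=11, FN=2+4+3+5+3=17 → 11/28 = 0.39286
  E: TP=19, FN=1+3+2+1+1=8 → 19/27 = 0.70370
  F: TP=18, FN=4+1+3+0+4=12 → 18/30 = 0.60000
Macro-recall = mean = (0.35000 + 0.81481 + 0.95455 + 0.39286 + 0.70370 + 0.60000) / 6 = 0.6360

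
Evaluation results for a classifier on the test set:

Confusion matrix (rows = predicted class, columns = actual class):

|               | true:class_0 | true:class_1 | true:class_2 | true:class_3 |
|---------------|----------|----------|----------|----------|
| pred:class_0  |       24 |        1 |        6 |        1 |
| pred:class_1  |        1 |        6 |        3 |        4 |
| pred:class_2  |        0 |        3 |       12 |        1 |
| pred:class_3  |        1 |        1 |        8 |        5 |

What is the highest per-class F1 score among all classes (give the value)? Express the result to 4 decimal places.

Per-class F1 score (2·TP/(2·TP+FP+FN)):
  class_0: TP=24, FP=1+6+1=8, FN=1+0+1=2 → 48/58 = 0.82759
  class_1: TP=6, FP=1+3+4=8, FN=1+3+1=5 → 12/25 = 0.48000
  class_2: TP=12, FP=0+3+1=4, FN=6+3+8=17 → 24/45 = 0.53333
  class_3: TP=5, FP=1+1+8=10, FN=1+4+1=6 → 10/26 = 0.38462
Highest is class 'class_0' with F1 score = 0.8276.

0.8276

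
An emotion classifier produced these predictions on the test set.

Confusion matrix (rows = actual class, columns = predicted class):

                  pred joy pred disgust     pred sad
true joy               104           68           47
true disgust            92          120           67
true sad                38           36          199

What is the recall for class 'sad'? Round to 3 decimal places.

0.729

One-vs-rest for 'sad': TP = diagonal; FP = other classes predicted 'sad'; FN = 'sad' predicted as other.
recall = TP/(TP+FN).
sad: TP=199, FN=38+36=74 → 199/273 = 0.7289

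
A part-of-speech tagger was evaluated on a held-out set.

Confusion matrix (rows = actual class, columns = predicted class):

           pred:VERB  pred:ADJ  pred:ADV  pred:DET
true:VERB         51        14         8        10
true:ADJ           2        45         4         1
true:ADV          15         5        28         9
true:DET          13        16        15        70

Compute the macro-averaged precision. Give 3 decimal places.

0.620

Per-class precision (TP/(TP+FP)):
  VERB: TP=51, FP=2+15+13=30 → 51/81 = 0.6296
  ADJ: TP=45, FP=14+5+16=35 → 45/80 = 0.5625
  ADV: TP=28, FP=8+4+15=27 → 28/55 = 0.5091
  DET: TP=70, FP=10+1+9=20 → 70/90 = 0.7778
Macro-precision = mean = (0.6296 + 0.5625 + 0.5091 + 0.7778) / 4 = 0.620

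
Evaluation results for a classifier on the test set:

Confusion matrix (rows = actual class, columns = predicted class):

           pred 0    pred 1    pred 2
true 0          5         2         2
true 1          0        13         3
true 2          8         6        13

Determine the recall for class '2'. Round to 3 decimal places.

0.481

Take TP from the diagonal, FP from the rest of the '2' prediction marginal, FN from the rest of the '2' actual marginal.
recall = TP/(TP+FN).
2: TP=13, FN=8+6=14 → 13/27 = 0.4815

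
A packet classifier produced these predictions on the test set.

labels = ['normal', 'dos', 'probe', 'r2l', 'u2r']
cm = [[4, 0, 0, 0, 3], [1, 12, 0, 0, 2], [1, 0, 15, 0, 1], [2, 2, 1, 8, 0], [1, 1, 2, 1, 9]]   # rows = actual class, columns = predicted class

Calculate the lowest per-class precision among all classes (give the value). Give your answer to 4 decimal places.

0.4444

Per-class precision (TP/(TP+FP)):
  normal: TP=4, FP=1+1+2+1=5 → 4/9 = 0.44444
  dos: TP=12, FP=0+0+2+1=3 → 12/15 = 0.80000
  probe: TP=15, FP=0+0+1+2=3 → 15/18 = 0.83333
  r2l: TP=8, FP=0+0+0+1=1 → 8/9 = 0.88889
  u2r: TP=9, FP=3+2+1+0=6 → 9/15 = 0.60000
Lowest is class 'normal' with precision = 0.4444.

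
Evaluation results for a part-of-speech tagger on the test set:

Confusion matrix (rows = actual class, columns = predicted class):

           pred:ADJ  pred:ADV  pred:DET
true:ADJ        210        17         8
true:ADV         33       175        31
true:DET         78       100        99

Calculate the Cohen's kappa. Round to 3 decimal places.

0.473

Observed agreement pₒ = trace/N = 484/751 = 0.6445
Expected agreement pₑ = Σ (rowᵢ·colᵢ)/N² = (235·321 + 239·292 + 277·138)/751² = 0.3253
κ = (pₒ − pₑ)/(1 − pₑ) = (0.6445 − 0.3253)/(1 − 0.3253) = 0.473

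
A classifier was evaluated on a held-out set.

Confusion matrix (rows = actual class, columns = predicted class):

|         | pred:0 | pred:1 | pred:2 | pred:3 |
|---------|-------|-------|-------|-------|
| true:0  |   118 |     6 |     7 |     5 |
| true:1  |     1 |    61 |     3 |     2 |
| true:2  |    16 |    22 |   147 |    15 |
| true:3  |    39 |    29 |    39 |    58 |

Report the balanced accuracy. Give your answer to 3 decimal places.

0.716

Balanced accuracy = mean of per-class recall.
  0: recall = 118/136 = 0.8676
  1: recall = 61/67 = 0.9104
  2: recall = 147/200 = 0.7350
  3: recall = 58/165 = 0.3515
Mean = (0.8676 + 0.9104 + 0.7350 + 0.3515) / 4 = 0.716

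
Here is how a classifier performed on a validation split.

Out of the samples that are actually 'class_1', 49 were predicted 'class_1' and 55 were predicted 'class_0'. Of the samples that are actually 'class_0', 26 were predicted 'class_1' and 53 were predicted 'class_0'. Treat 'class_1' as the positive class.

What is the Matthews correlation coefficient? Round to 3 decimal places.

MCC = (TP·TN − FP·FN) / √((TP+FP)(TP+FN)(TN+FP)(TN+FN))
Numerator = 49·53 − 26·55 = 1167
Denominator = √(75·104·79·108) = √66549600 = 8157.7938
MCC = 1167 / 8157.7938 = 0.143

0.143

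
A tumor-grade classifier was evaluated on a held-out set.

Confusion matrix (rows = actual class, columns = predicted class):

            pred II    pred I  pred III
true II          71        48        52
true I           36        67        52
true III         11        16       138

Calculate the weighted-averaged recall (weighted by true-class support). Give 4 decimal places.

0.5621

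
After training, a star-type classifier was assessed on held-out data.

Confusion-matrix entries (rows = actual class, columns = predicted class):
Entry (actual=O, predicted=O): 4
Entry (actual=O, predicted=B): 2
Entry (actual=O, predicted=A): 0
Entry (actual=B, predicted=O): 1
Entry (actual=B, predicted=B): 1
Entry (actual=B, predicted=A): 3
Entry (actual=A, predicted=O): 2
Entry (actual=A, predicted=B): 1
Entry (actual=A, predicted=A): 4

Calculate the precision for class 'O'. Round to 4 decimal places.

One-vs-rest for 'O': TP = diagonal; FP = other classes predicted 'O'; FN = 'O' predicted as other.
precision = TP/(TP+FP).
O: TP=4, FP=1+2=3 → 4/7 = 0.57143

0.5714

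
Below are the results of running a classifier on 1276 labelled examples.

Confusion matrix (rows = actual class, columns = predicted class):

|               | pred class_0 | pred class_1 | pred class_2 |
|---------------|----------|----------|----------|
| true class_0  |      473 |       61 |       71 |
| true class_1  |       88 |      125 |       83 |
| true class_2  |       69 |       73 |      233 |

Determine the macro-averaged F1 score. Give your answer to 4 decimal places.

0.6093

Per-class F1 score (2·TP/(2·TP+FP+FN)):
  class_0: TP=473, FP=88+69=157, FN=61+71=132 → 946/1235 = 0.76599
  class_1: TP=125, FP=61+73=134, FN=88+83=171 → 250/555 = 0.45045
  class_2: TP=233, FP=71+83=154, FN=69+73=142 → 466/762 = 0.61155
Macro-F1 score = mean = (0.76599 + 0.45045 + 0.61155) / 3 = 0.6093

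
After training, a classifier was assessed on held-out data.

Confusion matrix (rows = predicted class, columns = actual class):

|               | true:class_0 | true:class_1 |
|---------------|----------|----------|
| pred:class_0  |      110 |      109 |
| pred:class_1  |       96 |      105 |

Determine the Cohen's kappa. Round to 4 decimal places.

0.0246

Observed agreement pₒ = trace/N = 215/420 = 0.51190
Expected agreement pₑ = Σ (rowᵢ·colᵢ)/N² = (206·219 + 214·201)/420² = 0.49959
κ = (pₒ − pₑ)/(1 − pₑ) = (0.51190 − 0.49959)/(1 − 0.49959) = 0.0246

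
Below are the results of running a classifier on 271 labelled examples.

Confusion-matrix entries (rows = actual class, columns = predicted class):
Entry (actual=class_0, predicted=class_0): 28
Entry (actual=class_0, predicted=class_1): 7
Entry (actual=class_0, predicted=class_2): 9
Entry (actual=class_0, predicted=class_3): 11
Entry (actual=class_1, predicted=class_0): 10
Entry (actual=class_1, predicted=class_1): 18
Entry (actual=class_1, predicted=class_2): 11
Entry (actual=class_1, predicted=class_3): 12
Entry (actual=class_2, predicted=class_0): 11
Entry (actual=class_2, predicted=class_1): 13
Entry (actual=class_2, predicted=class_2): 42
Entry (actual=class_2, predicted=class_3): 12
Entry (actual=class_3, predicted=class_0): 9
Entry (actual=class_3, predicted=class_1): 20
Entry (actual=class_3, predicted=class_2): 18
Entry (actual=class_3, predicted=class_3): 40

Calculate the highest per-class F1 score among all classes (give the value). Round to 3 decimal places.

0.532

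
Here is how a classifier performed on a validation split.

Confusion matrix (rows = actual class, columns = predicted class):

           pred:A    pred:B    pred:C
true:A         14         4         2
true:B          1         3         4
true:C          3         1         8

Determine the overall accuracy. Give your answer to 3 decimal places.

Accuracy = trace / total = (14+3+8=25) / 40 = 25/40 = 0.625

0.625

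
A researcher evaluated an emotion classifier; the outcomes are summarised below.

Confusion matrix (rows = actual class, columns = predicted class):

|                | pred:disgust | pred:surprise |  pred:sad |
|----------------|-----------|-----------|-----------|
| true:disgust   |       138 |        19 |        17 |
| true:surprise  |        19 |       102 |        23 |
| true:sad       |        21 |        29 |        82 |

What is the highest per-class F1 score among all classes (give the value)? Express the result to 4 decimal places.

0.7841

Per-class F1 score (2·TP/(2·TP+FP+FN)):
  disgust: TP=138, FP=19+21=40, FN=19+17=36 → 276/352 = 0.78409
  surprise: TP=102, FP=19+29=48, FN=19+23=42 → 204/294 = 0.69388
  sad: TP=82, FP=17+23=40, FN=21+29=50 → 164/254 = 0.64567
Highest is class 'disgust' with F1 score = 0.7841.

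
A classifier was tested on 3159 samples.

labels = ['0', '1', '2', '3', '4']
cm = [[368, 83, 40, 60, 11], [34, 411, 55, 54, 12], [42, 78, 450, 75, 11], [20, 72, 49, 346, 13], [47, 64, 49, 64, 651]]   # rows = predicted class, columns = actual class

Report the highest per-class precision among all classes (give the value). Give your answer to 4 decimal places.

0.7440

Per-class precision (TP/(TP+FP)):
  0: TP=368, FP=83+40+60+11=194 → 368/562 = 0.65480
  1: TP=411, FP=34+55+54+12=155 → 411/566 = 0.72615
  2: TP=450, FP=42+78+75+11=206 → 450/656 = 0.68598
  3: TP=346, FP=20+72+49+13=154 → 346/500 = 0.69200
  4: TP=651, FP=47+64+49+64=224 → 651/875 = 0.74400
Highest is class '4' with precision = 0.7440.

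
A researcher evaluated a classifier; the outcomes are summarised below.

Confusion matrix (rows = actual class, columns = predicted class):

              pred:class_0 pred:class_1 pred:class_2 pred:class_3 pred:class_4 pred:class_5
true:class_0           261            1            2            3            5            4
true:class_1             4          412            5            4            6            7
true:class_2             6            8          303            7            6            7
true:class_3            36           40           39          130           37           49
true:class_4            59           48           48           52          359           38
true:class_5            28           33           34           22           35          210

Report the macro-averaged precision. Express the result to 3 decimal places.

Per-class precision (TP/(TP+FP)):
  class_0: TP=261, FP=4+6+36+59+28=133 → 261/394 = 0.6624
  class_1: TP=412, FP=1+8+40+48+33=130 → 412/542 = 0.7601
  class_2: TP=303, FP=2+5+39+48+34=128 → 303/431 = 0.7030
  class_3: TP=130, FP=3+4+7+52+22=88 → 130/218 = 0.5963
  class_4: TP=359, FP=5+6+6+37+35=89 → 359/448 = 0.8013
  class_5: TP=210, FP=4+7+7+49+38=105 → 210/315 = 0.6667
Macro-precision = mean = (0.6624 + 0.7601 + 0.7030 + 0.5963 + 0.8013 + 0.6667) / 6 = 0.698

0.698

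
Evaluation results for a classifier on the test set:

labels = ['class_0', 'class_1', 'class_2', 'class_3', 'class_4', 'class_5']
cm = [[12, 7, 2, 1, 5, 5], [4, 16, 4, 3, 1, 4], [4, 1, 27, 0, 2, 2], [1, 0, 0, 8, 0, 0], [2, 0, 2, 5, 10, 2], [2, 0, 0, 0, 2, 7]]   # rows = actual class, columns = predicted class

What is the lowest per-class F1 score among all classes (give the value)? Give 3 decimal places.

Per-class F1 score (2·TP/(2·TP+FP+FN)):
  class_0: TP=12, FP=4+4+1+2+2=13, FN=7+2+1+5+5=20 → 24/57 = 0.4211
  class_1: TP=16, FP=7+1+0+0+0=8, FN=4+4+3+1+4=16 → 32/56 = 0.5714
  class_2: TP=27, FP=2+4+0+2+0=8, FN=4+1+0+2+2=9 → 54/71 = 0.7606
  class_3: TP=8, FP=1+3+0+5+0=9, FN=1+0+0+0+0=1 → 16/26 = 0.6154
  class_4: TP=10, FP=5+1+2+0+2=10, FN=2+0+2+5+2=11 → 20/41 = 0.4878
  class_5: TP=7, FP=5+4+2+0+2=13, FN=2+0+0+0+2=4 → 14/31 = 0.4516
Lowest is class 'class_0' with F1 score = 0.421.

0.421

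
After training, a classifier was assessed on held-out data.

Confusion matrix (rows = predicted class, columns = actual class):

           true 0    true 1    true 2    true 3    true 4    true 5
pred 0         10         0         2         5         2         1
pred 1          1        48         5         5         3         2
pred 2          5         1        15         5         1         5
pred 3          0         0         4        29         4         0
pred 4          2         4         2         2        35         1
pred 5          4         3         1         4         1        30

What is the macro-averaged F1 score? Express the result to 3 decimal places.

0.655

Per-class F1 score (2·TP/(2·TP+FP+FN)):
  0: TP=10, FP=0+2+5+2+1=10, FN=1+5+0+2+4=12 → 20/42 = 0.4762
  1: TP=48, FP=1+5+5+3+2=16, FN=0+1+0+4+3=8 → 96/120 = 0.8000
  2: TP=15, FP=5+1+5+1+5=17, FN=2+5+4+2+1=14 → 30/61 = 0.4918
  3: TP=29, FP=0+0+4+4+0=8, FN=5+5+5+2+4=21 → 58/87 = 0.6667
  4: TP=35, FP=2+4+2+2+1=11, FN=2+3+1+4+1=11 → 70/92 = 0.7609
  5: TP=30, FP=4+3+1+4+1=13, FN=1+2+5+0+1=9 → 60/82 = 0.7317
Macro-F1 score = mean = (0.4762 + 0.8000 + 0.4918 + 0.6667 + 0.7609 + 0.7317) / 6 = 0.655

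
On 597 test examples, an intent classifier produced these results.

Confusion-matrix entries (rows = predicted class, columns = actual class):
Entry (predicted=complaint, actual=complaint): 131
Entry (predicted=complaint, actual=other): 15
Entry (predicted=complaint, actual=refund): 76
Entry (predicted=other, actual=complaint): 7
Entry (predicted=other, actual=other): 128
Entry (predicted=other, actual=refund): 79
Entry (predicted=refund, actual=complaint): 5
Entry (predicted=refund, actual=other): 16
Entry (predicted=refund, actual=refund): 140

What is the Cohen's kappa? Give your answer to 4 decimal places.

Observed agreement pₒ = trace/N = 399/597 = 0.66834
Expected agreement pₑ = Σ (rowᵢ·colᵢ)/N² = (143·222 + 159·214 + 295·161)/597² = 0.31780
κ = (pₒ − pₑ)/(1 − pₑ) = (0.66834 − 0.31780)/(1 − 0.31780) = 0.5138

0.5138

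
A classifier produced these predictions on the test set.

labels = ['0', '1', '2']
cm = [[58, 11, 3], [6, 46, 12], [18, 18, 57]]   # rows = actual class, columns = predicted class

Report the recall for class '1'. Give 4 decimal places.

0.7188

One-vs-rest for '1': TP = diagonal; FP = other classes predicted '1'; FN = '1' predicted as other.
recall = TP/(TP+FN).
1: TP=46, FN=6+12=18 → 46/64 = 0.71875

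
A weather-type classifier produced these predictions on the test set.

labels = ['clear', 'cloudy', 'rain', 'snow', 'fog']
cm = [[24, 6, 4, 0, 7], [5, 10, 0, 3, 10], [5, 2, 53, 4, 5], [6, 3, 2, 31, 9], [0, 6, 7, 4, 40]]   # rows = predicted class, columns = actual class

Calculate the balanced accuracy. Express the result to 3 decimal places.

0.615

Balanced accuracy = mean of per-class recall.
  clear: recall = 24/40 = 0.6000
  cloudy: recall = 10/27 = 0.3704
  rain: recall = 53/66 = 0.8030
  snow: recall = 31/42 = 0.7381
  fog: recall = 40/71 = 0.5634
Mean = (0.6000 + 0.3704 + 0.8030 + 0.7381 + 0.5634) / 5 = 0.615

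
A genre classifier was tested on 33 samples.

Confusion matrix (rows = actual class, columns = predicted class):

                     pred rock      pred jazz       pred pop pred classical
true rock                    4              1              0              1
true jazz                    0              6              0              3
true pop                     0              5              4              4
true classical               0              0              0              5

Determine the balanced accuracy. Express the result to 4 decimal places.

0.6603

Balanced accuracy = mean of per-class recall.
  rock: recall = 4/6 = 0.66667
  jazz: recall = 6/9 = 0.66667
  pop: recall = 4/13 = 0.30769
  classical: recall = 5/5 = 1.00000
Mean = (0.66667 + 0.66667 + 0.30769 + 1.00000) / 4 = 0.6603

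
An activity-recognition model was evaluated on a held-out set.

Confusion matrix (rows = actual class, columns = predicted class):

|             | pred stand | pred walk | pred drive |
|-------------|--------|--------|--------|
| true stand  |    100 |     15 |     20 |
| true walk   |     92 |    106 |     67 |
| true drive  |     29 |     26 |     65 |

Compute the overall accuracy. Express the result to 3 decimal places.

0.521

Accuracy = trace / total = (100+106+65=271) / 520 = 271/520 = 0.521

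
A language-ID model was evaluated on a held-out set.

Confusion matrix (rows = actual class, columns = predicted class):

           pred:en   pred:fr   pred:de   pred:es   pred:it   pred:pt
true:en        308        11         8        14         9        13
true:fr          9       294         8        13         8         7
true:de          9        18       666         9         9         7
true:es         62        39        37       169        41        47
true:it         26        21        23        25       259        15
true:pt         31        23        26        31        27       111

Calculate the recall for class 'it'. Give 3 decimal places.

0.702

recall = TP/(TP+FN).
it: TP=259, FN=26+21+23+25+15=110 → 259/369 = 0.7019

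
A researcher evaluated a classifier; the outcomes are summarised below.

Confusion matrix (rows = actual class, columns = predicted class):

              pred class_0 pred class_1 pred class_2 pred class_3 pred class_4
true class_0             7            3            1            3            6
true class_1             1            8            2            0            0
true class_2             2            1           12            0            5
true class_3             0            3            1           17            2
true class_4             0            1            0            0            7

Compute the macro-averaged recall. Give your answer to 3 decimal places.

0.658

Per-class recall (TP/(TP+FN)):
  class_0: TP=7, FN=3+1+3+6=13 → 7/20 = 0.3500
  class_1: TP=8, FN=1+2+0+0=3 → 8/11 = 0.7273
  class_2: TP=12, FN=2+1+0+5=8 → 12/20 = 0.6000
  class_3: TP=17, FN=0+3+1+2=6 → 17/23 = 0.7391
  class_4: TP=7, FN=0+1+0+0=1 → 7/8 = 0.8750
Macro-recall = mean = (0.3500 + 0.7273 + 0.6000 + 0.7391 + 0.8750) / 5 = 0.658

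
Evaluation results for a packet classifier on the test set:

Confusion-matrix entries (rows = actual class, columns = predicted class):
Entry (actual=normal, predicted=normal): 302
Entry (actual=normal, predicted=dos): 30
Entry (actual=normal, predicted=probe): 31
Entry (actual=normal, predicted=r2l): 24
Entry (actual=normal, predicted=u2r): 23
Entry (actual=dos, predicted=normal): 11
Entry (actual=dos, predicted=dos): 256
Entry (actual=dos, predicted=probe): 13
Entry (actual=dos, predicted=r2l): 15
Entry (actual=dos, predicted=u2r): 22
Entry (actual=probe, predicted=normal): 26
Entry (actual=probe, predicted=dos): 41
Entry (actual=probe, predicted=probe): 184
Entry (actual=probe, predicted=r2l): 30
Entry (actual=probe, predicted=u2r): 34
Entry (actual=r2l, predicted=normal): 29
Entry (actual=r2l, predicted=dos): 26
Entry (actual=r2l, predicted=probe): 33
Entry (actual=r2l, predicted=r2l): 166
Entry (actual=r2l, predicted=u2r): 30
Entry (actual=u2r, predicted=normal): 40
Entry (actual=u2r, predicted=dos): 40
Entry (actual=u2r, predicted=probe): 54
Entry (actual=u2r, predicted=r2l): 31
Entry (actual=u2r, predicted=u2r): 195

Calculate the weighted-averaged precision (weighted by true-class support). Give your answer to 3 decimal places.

0.654

Per-class precision (TP/(TP+FP)):
  normal: TP=302, FP=11+26+29+40=106 → 302/408 = 0.7402
  dos: TP=256, FP=30+41+26+40=137 → 256/393 = 0.6514
  probe: TP=184, FP=31+13+33+54=131 → 184/315 = 0.5841
  r2l: TP=166, FP=24+15+30+31=100 → 166/266 = 0.6241
  u2r: TP=195, FP=23+22+34+30=109 → 195/304 = 0.6414
Weighted-precision = Σ (supportᵢ/N)·precisionᵢ with N=1686: (410/1686)·0.7402 + (317/1686)·0.6514 + (315/1686)·0.5841 + (284/1686)·0.6241 + (360/1686)·0.6414 = 0.654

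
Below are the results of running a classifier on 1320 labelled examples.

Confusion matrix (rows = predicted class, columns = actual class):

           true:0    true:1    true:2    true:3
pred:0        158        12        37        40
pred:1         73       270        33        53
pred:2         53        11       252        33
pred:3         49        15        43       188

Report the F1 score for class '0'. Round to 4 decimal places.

0.5448

One-vs-rest for '0': TP = diagonal; FP = other classes predicted '0'; FN = '0' predicted as other.
F1 score = 2·TP/(2·TP+FP+FN).
0: TP=158, FP=12+37+40=89, FN=73+53+49=175 → 316/580 = 0.54483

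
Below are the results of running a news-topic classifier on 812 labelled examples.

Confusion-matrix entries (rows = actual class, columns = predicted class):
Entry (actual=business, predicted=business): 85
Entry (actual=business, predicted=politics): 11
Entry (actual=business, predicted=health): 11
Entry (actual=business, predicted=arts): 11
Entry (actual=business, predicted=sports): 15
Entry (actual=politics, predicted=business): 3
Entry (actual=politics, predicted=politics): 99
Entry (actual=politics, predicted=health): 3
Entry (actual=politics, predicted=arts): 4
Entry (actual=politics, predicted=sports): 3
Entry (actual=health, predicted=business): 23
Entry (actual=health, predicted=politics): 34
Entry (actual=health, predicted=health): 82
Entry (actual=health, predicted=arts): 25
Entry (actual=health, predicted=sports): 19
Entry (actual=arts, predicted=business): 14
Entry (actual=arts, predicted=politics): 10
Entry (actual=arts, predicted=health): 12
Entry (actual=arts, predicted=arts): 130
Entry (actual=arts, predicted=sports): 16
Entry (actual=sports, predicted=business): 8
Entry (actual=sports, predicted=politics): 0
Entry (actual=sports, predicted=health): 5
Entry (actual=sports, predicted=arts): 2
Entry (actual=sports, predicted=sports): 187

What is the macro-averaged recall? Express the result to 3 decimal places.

Per-class recall (TP/(TP+FN)):
  business: TP=85, FN=11+11+11+15=48 → 85/133 = 0.6391
  politics: TP=99, FN=3+3+4+3=13 → 99/112 = 0.8839
  health: TP=82, FN=23+34+25+19=101 → 82/183 = 0.4481
  arts: TP=130, FN=14+10+12+16=52 → 130/182 = 0.7143
  sports: TP=187, FN=8+0+5+2=15 → 187/202 = 0.9257
Macro-recall = mean = (0.6391 + 0.8839 + 0.4481 + 0.7143 + 0.9257) / 5 = 0.722

0.722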